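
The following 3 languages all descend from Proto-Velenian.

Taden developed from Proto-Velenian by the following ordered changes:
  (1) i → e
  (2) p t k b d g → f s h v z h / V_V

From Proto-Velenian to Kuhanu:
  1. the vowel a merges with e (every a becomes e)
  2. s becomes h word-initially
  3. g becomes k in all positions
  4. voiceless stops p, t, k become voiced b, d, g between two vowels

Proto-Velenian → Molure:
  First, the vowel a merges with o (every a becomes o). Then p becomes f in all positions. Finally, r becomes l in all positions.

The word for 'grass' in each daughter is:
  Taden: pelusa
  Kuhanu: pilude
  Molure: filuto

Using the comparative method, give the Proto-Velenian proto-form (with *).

Position 5: Taden has s, Kuhanu has d, Molure has t. Molure preserves t here (none of its changes turn any other segment into t), so the proto-segment is *t.
Position 6: Taden has a, Kuhanu has e, Molure has o. Taden preserves a here (none of its changes turn any other segment into a), so the proto-segment is *a.
Continuing position by position gives *piluta; check it forward:
Taden: *piluta > peluta > pelusa  (by vowel merger, intervocalic lenition)
Kuhanu: *piluta
  piluta → pilute   [vowel merger]
  pilute (rule 2 does not apply)
  pilute (rule 3 does not apply)
  pilute → pilude   [intervocalic voicing]
  giving Kuhanu pilude.
Molure: *piluta > piluto > filuto  (by vowel merger, unconditioned shift)
No other proto-form is consistent with every reflex, so the reconstruction is *piluta.

*piluta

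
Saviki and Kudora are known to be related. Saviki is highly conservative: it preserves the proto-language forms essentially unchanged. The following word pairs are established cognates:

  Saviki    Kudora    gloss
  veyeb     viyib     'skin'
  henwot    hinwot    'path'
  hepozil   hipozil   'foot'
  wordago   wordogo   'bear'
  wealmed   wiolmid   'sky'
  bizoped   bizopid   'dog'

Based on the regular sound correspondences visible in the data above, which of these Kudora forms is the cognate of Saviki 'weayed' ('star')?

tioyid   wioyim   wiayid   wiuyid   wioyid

wealmed ~ wiolmid — Saviki e corresponds to Kudora i after a consonant, before a back vowel.
wealmed ~ wiolmid — Saviki a corresponds to Kudora o after a vowel, before a consonant other than r, m, n, p, b, f, v.
veyeb ~ viyib, wealmed ~ wiolmid — Saviki e corresponds to Kudora i after a consonant, before a consonant other than r, m, n, p, b, f, v.
Applying these to Saviki 'weayed':
  weayed → wiayed   (e→i after a consonant, before a back vowel)
  wiayed → wioyed   (a→o after a vowel, before a consonant other than r, m, n, p, b, f, v)
  wioyed → wioyid   (e→i after a consonant, before a consonant other than r, m, n, p, b, f, v)
So the Kudora cognate is 'wioyid'.

wioyid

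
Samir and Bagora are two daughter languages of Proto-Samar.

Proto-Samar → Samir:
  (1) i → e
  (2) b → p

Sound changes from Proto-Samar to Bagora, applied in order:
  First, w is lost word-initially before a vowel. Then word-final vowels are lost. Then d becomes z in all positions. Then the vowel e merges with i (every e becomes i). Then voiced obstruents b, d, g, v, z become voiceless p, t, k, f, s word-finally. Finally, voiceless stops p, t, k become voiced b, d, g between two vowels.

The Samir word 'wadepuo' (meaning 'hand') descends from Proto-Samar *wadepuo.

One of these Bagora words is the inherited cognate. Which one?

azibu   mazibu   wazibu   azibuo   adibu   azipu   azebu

Bagora: start from *wadepuo.
  rule 1 (glide loss): wadepuo → adepuo
  rule 2 (apocope): adepuo → adepu
  rule 3 (unconditioned shift): adepu → azepu
  rule 4 (vowel merger): azepu → azipu
  rule 5: no change — azipu
  rule 6 (intervocalic voicing): azipu → azibu
  ⇒ Bagora azibu
Among the options, 'azibu' alone shows every Bagora change applied in order.

azibu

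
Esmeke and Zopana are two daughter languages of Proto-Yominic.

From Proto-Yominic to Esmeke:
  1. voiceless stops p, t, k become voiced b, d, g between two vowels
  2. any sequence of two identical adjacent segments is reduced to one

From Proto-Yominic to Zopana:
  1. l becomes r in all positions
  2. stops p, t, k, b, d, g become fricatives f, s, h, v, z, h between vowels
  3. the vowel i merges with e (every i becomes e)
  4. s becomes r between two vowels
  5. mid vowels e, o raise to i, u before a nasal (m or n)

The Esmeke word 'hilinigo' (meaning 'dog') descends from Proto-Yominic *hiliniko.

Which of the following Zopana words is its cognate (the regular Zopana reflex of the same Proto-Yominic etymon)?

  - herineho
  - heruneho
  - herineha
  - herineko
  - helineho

Zopana: *hiliniko
  hiliniko → hiriniko   [unconditioned shift]
  hiriniko → hiriniho   [intervocalic lenition]
  hiriniho → hereneho   [vowel merger]
  hereneho (rule 4 does not apply)
  hereneho → herineho   [pre-nasal raising]
  giving Zopana herineho.
Among the options, 'herineho' alone shows every Zopana change applied in order.

herineho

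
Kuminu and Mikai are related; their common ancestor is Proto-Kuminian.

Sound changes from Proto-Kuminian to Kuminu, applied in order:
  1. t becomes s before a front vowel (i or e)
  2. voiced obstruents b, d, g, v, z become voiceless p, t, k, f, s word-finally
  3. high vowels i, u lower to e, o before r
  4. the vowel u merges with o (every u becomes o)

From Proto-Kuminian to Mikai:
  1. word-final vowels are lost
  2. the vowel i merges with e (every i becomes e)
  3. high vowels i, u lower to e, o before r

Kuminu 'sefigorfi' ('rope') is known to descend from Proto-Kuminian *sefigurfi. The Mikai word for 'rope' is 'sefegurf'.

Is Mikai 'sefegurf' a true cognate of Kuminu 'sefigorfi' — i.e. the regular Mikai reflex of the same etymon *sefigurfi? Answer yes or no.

Derive the expected Mikai reflex of *sefigurfi:
Mikai: *sefigurfi
  sefigurfi → sefigurf   [apocope]
  sefigurf → sefegurf   [vowel merger]
  sefegurf → sefegorf   [pre-rhotic lowering]
  giving Mikai sefegorf.
The regular Mikai reflex would be 'sefegorf', but the attested form is 'sefegurf'. The correspondence is irregular, so they are not cognates (the Mikai form has a different source).

no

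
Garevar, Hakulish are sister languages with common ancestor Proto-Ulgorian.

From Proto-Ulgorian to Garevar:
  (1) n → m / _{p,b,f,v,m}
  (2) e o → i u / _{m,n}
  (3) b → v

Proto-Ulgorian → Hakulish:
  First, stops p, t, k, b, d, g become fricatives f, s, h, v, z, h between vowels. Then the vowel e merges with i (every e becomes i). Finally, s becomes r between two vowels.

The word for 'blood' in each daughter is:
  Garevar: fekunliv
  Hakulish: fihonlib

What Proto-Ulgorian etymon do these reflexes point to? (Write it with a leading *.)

*fekonlib

Position 4: Garevar has u, Hakulish has o. Hakulish preserves o here (none of its changes turn any other segment into o), so the proto-segment is *o.
Position 8: Garevar has v, Hakulish has b. Hakulish preserves b here (none of its changes turn any other segment into b), so the proto-segment is *b.
This points to *fekonlib. Verify forward in each daughter:
Garevar: start from *fekonlib.
  rule 1: no change — fekonlib
  rule 2 (pre-nasal raising): fekonlib → fekunlib
  rule 3 (unconditioned shift): fekunlib → fekunliv
  ⇒ Garevar fekunliv
Hakulish: *fekonlib > fehonlib > fihonlib  (by intervocalic lenition, vowel merger)
No other proto-form is consistent with every reflex, so the reconstruction is *fekonlib.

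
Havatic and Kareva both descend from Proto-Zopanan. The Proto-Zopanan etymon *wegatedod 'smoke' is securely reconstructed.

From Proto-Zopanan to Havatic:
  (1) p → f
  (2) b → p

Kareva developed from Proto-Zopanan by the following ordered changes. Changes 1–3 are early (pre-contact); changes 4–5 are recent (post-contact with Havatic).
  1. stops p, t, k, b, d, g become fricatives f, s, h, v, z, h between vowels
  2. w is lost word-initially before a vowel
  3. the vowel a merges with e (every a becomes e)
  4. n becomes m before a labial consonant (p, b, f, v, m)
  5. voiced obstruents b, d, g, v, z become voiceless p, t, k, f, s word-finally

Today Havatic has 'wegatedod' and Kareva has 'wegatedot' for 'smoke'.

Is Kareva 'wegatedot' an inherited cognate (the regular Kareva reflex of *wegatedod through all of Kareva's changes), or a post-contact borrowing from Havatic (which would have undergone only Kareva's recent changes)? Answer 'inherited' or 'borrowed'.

If inherited, *wegatedod would pass through all of Kareva's changes:
Kareva: start from *wegatedod.
  rule 1 (intervocalic lenition): wegatedod → wehasezod
  rule 2 (glide loss): wehasezod → ehasezod
  rule 3 (vowel merger): ehasezod → ehesezod
  rule 4: no change — ehesezod
  rule 5 (final devoicing): ehesezod → ehesezot
  ⇒ Kareva ehesezot
If borrowed from Havatic 'wegatedod' after the early changes, it would undergo only the recent ones:
  rule 4 (nasal place assimilation): no change (wegatedod)
  rule 5 (final devoicing): wegatedod → wegatedot
  ⇒ as a loan: wegatedot
Kareva 'wegatedot' matches the loan outcome 'wegatedot', not the inherited 'ehesezot' — it skipped the early Kareva changes, so it was borrowed from Havatic.

borrowed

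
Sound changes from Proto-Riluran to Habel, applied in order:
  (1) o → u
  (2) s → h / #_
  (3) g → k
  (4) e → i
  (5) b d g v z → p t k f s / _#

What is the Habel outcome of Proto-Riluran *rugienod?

rukiinut

Habel: start from *rugienod.
  rule 1 (vowel merger): rugienod → rugienud
  rule 2: no change — rugienud
  rule 3 (unconditioned shift): rugienud → rukienud
  rule 4 (vowel merger): rukienud → rukiinud
  rule 5 (final devoicing): rukiinud → rukiinut
  ⇒ Habel rukiinut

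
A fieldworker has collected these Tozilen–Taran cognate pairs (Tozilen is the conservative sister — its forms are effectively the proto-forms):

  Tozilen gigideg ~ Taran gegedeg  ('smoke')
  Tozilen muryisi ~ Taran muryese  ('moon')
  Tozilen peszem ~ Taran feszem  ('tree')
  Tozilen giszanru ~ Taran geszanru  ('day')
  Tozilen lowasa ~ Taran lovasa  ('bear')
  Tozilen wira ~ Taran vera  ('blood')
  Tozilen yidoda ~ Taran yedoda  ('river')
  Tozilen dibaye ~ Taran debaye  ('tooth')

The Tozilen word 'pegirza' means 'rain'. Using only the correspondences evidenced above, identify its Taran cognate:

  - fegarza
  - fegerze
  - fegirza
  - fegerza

fegerza

peszem ~ feszem — Tozilen p corresponds to Taran f word-initially before a front vowel.
wira ~ vera — Tozilen i corresponds to Taran e after a consonant, before r.
Applying these to Tozilen 'pegirza':
  pegirza → fegirza   (p→f word-initially before a front vowel)
  fegirza → fegerza   (i→e after a consonant, before r)
So the Taran cognate is 'fegerza'.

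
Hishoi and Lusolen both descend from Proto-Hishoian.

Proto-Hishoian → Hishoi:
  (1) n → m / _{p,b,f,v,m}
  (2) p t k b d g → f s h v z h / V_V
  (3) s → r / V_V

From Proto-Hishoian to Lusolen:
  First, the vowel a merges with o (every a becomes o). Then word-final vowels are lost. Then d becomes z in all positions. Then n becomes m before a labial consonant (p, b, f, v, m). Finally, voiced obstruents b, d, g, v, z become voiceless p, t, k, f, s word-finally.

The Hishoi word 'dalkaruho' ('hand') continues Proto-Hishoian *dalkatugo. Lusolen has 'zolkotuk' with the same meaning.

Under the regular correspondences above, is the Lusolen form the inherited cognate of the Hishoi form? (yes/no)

yes

Derive the expected Lusolen reflex of *dalkatugo:
Lusolen: *dalkatugo > dolkotugo > dolkotug > zolkotug > zolkotuk  (by vowel merger, apocope, unconditioned shift, final devoicing)
Lusolen 'zolkotuk' matches the regular reflex exactly, so the pair is cognate.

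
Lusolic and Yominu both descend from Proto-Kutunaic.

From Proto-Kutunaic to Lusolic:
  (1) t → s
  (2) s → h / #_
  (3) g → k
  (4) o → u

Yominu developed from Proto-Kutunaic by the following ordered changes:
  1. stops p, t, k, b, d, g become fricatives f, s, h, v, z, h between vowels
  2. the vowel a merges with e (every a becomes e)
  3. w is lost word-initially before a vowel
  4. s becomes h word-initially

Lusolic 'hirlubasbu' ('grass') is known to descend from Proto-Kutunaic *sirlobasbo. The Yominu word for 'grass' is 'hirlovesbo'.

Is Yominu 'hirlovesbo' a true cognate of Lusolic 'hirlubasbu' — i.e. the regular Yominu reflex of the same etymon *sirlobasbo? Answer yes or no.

Derive the expected Yominu reflex of *sirlobasbo:
Yominu: *sirlobasbo > sirlovasbo > sirlovesbo > hirlovesbo  (by intervocalic lenition, vowel merger, debuccalisation)
Yominu 'hirlovesbo' matches the regular reflex exactly, so the pair is cognate.

yes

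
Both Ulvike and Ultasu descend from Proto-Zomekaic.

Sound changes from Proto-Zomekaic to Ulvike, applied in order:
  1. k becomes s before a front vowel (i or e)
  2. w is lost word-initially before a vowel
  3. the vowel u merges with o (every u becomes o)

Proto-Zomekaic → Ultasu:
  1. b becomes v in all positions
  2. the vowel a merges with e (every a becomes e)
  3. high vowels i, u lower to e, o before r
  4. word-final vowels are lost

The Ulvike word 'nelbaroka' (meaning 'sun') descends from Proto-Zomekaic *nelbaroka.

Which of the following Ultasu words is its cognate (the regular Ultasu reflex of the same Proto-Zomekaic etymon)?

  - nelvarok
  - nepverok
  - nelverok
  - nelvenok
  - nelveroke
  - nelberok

Ultasu: *nelbaroka
  nelbaroka → nelvaroka   [unconditioned shift]
  nelvaroka → nelveroke   [vowel merger]
  nelveroke (rule 3 does not apply)
  nelveroke → nelverok   [apocope]
  giving Ultasu nelverok.
Among the options, 'nelverok' alone shows every Ultasu change applied in order.

nelverok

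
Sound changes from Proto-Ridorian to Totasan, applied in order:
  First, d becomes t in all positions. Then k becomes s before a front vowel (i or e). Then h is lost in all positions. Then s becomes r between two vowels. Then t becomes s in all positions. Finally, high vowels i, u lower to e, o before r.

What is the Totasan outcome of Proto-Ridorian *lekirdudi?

Totasan: start from *lekirdudi.
  rule 1 (unconditioned shift): lekirdudi → lekirtuti
  rule 2 (palatalisation): lekirtuti → lesirtuti
  rule 3: no change — lesirtuti
  rule 4 (rhotacism): lesirtuti → lerirtuti
  rule 5 (unconditioned shift): lerirtuti → lerirsusi
  rule 6 (pre-rhotic lowering): lerirsusi → lerersusi
  ⇒ Totasan lerersusi

lerersusi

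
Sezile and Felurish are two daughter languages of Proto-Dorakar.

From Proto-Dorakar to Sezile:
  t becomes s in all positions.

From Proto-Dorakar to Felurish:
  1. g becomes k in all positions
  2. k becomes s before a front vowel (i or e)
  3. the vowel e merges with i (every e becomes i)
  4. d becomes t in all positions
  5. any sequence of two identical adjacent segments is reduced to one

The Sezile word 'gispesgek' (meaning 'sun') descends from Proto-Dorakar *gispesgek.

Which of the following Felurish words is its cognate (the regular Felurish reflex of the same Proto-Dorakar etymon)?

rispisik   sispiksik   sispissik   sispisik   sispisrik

Felurish: *gispesgek
  gispesgek → kispeskek   [unconditioned shift]
  kispeskek → sispessek   [palatalisation]
  sispessek → sispissik   [vowel merger]
  sispissik (rule 4 does not apply)
  sispissik → sispisik   [degemination]
  giving Felurish sispisik.

sispisik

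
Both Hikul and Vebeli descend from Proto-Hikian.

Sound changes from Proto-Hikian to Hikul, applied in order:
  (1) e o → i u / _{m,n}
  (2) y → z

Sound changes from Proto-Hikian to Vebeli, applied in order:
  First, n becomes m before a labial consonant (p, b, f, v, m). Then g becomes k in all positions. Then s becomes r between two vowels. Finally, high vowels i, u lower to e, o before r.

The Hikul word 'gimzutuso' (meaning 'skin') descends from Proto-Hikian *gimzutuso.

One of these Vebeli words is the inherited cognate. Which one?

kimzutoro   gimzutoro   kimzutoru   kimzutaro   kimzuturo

Vebeli: *gimzutuso > kimzutuso > kimzuturo > kimzutoro  (by unconditioned shift, rhotacism, pre-rhotic lowering)
The other candidates each miss or misapply at least one Vebeli change.

kimzutoro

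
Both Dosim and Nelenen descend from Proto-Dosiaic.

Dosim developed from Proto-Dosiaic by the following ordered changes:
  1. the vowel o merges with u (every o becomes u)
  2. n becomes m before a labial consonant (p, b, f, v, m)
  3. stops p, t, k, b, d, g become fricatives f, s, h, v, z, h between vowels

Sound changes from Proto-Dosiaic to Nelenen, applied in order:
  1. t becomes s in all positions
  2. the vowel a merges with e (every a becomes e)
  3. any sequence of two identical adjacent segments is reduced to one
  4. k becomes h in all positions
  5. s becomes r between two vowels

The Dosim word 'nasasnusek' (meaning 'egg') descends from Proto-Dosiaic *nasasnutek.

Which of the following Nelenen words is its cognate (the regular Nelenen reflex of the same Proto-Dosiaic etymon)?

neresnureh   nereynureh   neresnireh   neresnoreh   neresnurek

Nelenen: start from *nasasnutek.
  rule 1 (unconditioned shift): nasasnutek → nasasnusek
  rule 2 (vowel merger): nasasnusek → nesesnusek
  rule 3: no change — nesesnusek
  rule 4 (unconditioned shift): nesesnusek → nesesnuseh
  rule 5 (rhotacism): nesesnuseh → neresnureh
  ⇒ Nelenen neresnureh
Among the options, 'neresnureh' alone shows every Nelenen change applied in order.

neresnureh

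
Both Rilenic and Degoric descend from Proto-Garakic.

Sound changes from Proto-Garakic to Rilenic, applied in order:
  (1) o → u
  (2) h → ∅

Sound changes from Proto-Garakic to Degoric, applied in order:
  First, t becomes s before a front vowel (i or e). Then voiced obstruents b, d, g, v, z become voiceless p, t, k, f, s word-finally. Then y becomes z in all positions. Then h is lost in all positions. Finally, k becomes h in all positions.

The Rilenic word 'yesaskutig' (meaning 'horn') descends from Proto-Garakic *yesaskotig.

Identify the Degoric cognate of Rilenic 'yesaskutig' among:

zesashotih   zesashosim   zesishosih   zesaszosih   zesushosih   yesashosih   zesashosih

zesashosih

Degoric: *yesaskotig
  yesaskotig → yesaskosig   [palatalisation]
  yesaskosig → yesaskosik   [final devoicing]
  yesaskosik → zesaskosik   [unconditioned shift]
  zesaskosik (rule 4 does not apply)
  zesaskosik → zesashosih   [unconditioned shift]
  giving Degoric zesashosih.
Only 'zesashosih' matches the regular Degoric development of *yesaskotig.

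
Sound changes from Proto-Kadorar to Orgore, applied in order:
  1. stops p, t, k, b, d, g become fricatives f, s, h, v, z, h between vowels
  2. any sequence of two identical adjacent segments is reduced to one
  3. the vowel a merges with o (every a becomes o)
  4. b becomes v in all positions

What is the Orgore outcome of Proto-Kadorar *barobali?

vorovoli

Orgore: *barobali > barovali > borovoli > vorovoli  (by intervocalic lenition, vowel merger, unconditioned shift)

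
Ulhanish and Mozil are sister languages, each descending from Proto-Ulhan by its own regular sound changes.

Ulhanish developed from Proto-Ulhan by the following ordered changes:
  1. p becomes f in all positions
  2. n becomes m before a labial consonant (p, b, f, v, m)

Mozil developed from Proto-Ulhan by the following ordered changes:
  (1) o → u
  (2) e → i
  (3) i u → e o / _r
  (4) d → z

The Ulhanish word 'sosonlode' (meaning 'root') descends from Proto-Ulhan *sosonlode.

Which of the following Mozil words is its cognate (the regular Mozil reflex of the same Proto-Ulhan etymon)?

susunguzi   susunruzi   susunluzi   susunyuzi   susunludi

Mozil: *sosonlode > susunlude > susunludi > susunluzi  (by vowel merger, vowel merger, unconditioned shift)

susunluzi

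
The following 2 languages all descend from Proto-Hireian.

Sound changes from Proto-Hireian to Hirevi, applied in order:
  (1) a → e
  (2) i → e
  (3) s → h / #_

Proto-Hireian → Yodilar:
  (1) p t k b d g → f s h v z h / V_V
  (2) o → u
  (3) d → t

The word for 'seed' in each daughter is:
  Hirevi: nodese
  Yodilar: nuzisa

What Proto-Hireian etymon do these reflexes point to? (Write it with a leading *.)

*nodisa

Position 6: Hirevi has e, Yodilar has a. Yodilar preserves a here (none of its changes turn any other segment into a), so the proto-segment is *a.
Position 3: Hirevi has d, Yodilar has z. Hirevi preserves d here (none of its changes turn any other segment into d), so the proto-segment is *d.
Continuing position by position gives *nodisa; check it forward:
Hirevi: *nodisa
  nodisa → nodise   [vowel merger]
  nodise → nodese   [vowel merger]
  nodese (rule 3 does not apply)
  giving Hirevi nodese.
Yodilar: *nodisa > nozisa > nuzisa  (by intervocalic lenition, vowel merger)
Only *nodisa yields all of Hirevi nodese, Yodilar nuzisa.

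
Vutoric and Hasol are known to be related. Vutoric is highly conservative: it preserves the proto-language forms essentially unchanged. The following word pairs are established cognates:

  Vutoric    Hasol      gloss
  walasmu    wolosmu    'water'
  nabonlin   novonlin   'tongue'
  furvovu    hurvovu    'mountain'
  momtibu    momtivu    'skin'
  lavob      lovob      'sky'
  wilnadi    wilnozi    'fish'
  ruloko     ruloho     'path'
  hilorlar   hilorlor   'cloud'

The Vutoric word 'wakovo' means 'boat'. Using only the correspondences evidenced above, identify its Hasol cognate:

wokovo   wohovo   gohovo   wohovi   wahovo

wohovo

walasmu ~ wolosmu, wilnadi ~ wilnozi — Vutoric a corresponds to Hasol o after a consonant, before a consonant other than r, m, n, p, b, f, v.
ruloko ~ ruloho — Vutoric k corresponds to Hasol h between vowels (before a back vowel).
Applying these to Vutoric 'wakovo':
  wakovo → wokovo   (a→o after a consonant, before a consonant other than r, m, n, p, b, f, v)
  wokovo → wohovo   (k→h between vowels (before a back vowel))
So the Hasol cognate is 'wohovo'.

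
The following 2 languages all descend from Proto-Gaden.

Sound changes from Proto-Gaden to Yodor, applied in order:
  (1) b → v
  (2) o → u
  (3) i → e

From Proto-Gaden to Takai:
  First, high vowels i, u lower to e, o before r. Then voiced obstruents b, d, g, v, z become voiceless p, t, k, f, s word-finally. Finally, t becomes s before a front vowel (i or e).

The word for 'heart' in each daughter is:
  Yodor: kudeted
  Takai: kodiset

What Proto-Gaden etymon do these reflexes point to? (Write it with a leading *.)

Position 4: Yodor has e, Takai has i. Takai preserves i here (none of its changes turn any other segment into i), so the proto-segment is *i.
Position 2: Yodor has u, Takai has o. Taking the neighbouring segments as reconstructed: Yodor u could go back to *o or *u; Takai o can only go back to *o — the one source consistent with every daughter is *o.
Position 5: Yodor has t, Takai has s. Yodor preserves t here (none of its changes turn any other segment into t), so the proto-segment is *t.
Verify the candidate proto-form against each daughter:
Yodor: *kodited > kudited > kudeted  (by vowel merger, vowel merger)
Takai: *kodited
  kodited (rule 1 does not apply)
  kodited → koditet   [final devoicing]
  koditet → kodiset   [palatalisation]
  giving Takai kodiset.
*kodited is the unique common source.

*kodited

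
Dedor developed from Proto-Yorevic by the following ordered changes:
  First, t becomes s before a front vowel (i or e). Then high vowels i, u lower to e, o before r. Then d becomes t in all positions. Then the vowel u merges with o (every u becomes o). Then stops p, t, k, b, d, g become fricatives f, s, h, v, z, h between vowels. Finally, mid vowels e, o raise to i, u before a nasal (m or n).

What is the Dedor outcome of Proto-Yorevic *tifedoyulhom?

sifesoyolhum

Dedor: *tifedoyulhom > sifedoyulhom > sifetoyulhom > sifetoyolhom > sifesoyolhom > sifesoyolhum  (by palatalisation, unconditioned shift, vowel merger, intervocalic lenition, pre-nasal raising)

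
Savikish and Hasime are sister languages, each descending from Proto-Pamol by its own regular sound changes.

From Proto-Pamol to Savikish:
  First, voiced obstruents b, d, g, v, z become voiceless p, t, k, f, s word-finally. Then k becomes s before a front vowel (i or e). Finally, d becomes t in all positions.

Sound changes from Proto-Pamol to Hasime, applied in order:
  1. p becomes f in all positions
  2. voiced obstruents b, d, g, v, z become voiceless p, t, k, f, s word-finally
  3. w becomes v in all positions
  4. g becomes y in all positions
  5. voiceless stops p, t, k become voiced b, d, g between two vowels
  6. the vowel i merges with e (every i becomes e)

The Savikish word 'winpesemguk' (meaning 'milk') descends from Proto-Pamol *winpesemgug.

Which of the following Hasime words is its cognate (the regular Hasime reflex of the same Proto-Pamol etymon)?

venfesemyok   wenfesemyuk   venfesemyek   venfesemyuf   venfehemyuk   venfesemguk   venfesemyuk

Hasime: *winpesemgug
  winpesemgug → winfesemgug   [unconditioned shift]
  winfesemgug → winfesemguk   [final devoicing]
  winfesemguk → vinfesemguk   [unconditioned shift]
  vinfesemguk → vinfesemyuk   [unconditioned shift]
  vinfesemyuk (rule 5 does not apply)
  vinfesemyuk → venfesemyuk   [vowel merger]
  giving Hasime venfesemyuk.
Only 'venfesemyuk' matches the regular Hasime development of *winpesemgug.

venfesemyuk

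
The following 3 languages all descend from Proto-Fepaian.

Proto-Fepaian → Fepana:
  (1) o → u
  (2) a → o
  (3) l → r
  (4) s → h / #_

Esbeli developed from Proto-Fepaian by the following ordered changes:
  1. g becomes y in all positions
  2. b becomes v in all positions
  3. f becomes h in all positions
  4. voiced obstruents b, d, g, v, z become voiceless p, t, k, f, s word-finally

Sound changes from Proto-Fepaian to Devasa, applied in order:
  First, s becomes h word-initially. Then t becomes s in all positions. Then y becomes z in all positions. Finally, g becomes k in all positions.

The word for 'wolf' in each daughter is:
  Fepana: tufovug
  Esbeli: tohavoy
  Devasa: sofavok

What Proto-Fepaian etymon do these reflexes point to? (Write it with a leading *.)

Position 6: Fepana has u, Esbeli has o, Devasa has o. Esbeli preserves o here (none of its changes turn any other segment into o), so the proto-segment is *o.
Position 1: Fepana has t, Esbeli has t, Devasa has s. Fepana preserves t here (none of its changes turn any other segment into t), so the proto-segment is *t.
Position 4: Fepana has o, Esbeli has a, Devasa has a. Esbeli preserves a here (none of its changes turn any other segment into a), so the proto-segment is *a.
Verify the candidate proto-form against each daughter:
Fepana: start from *tofavog.
  rule 1 (vowel merger): tofavog → tufavug
  rule 2 (vowel merger): tufavug → tufovug
  rule 3: no change — tufovug
  rule 4: no change — tufovug
  ⇒ Fepana tufovug
Esbeli: start from *tofavog.
  rule 1 (unconditioned shift): tofavog → tofavoy
  rule 2: no change — tofavoy
  rule 3 (unconditioned shift): tofavoy → tohavoy
  rule 4: no change — tohavoy
  ⇒ Esbeli tohavoy
Devasa: *tofavog > sofavog > sofavok  (by unconditioned shift, unconditioned shift)
*tofavog is the unique common source.

*tofavog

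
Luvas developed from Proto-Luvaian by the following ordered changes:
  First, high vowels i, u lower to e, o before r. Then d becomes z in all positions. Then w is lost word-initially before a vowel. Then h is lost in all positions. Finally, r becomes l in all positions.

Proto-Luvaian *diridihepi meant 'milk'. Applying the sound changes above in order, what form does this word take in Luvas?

zeliziepi

Luvas: *diridihepi > deridihepi > zerizihepi > zeriziepi > zeliziepi  (by pre-rhotic lowering, unconditioned shift, h-loss, unconditioned shift)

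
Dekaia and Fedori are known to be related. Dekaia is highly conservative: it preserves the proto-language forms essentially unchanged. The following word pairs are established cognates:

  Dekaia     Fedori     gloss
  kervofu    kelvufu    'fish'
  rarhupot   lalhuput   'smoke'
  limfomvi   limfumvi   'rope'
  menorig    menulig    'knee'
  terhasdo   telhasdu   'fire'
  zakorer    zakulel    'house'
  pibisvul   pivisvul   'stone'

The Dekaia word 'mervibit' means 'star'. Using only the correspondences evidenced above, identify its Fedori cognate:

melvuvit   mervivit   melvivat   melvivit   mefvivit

melvivit

kervofu ~ kelvufu — Dekaia r corresponds to Fedori l after a vowel, before a labial obstruent.
pibisvul ~ pivisvul — Dekaia b corresponds to Fedori v between vowels (before a front vowel).
Applying these to Dekaia 'mervibit':
  mervibit → melvibit   (r→l after a vowel, before a labial obstruent)
  melvibit → melvivit   (b→v between vowels (before a front vowel))
So the Fedori cognate is 'melvivit'.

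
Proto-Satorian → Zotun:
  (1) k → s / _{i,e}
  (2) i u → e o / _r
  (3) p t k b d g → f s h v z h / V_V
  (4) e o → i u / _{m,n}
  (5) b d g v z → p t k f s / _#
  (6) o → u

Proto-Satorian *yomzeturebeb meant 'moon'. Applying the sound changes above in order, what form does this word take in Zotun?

yumzesurevep

Zotun: *yomzeturebeb > yomzetorebeb > yomzesoreveb > yumzesoreveb > yumzesorevep > yumzesurevep  (by pre-rhotic lowering, intervocalic lenition, pre-nasal raising, final devoicing, vowel merger)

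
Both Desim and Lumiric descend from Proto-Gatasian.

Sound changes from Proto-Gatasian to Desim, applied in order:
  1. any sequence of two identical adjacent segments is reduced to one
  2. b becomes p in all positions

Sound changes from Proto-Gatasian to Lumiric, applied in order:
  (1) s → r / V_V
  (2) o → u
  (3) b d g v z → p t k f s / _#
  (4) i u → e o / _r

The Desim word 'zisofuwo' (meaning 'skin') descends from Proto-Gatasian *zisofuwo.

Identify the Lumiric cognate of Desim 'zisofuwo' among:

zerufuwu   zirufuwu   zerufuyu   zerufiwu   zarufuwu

zerufuwu

Lumiric: *zisofuwo
  zisofuwo → zirofuwo   [rhotacism]
  zirofuwo → zirufuwu   [vowel merger]
  zirufuwu (rule 3 does not apply)
  zirufuwu → zerufuwu   [pre-rhotic lowering]
  giving Lumiric zerufuwu.
Among the options, 'zerufuwu' alone shows every Lumiric change applied in order.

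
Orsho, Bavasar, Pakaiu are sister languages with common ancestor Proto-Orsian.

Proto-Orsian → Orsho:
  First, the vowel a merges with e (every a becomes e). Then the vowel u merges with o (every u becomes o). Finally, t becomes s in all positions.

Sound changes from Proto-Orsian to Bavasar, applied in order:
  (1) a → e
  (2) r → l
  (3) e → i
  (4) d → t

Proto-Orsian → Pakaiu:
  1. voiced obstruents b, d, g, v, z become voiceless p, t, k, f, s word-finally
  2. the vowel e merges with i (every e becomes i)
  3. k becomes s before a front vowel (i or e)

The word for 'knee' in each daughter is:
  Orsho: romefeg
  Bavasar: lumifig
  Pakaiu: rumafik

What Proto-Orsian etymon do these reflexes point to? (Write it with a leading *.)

*rumafeg

Position 4: Orsho has e, Bavasar has i, Pakaiu has a. Pakaiu preserves a here (none of its changes turn any other segment into a), so the proto-segment is *a.
Position 6: Orsho has e, Bavasar has i, Pakaiu has i. Taking the neighbouring segments as reconstructed: Orsho e could go back to *a or *e; Bavasar i could go back to *a or *e or *i; Pakaiu i could go back to *e or *i — the one source consistent with every daughter is *e.
Position 7: Orsho has g, Bavasar has g, Pakaiu has k. Orsho preserves g here (none of its changes turn any other segment into g), so the proto-segment is *g.
This points to *rumafeg. Verify forward in each daughter:
Orsho: *rumafeg > rumefeg > romefeg  (by vowel merger, vowel merger)
Bavasar: *rumafeg > rumefeg > lumefeg > lumifig  (by vowel merger, unconditioned shift, vowel merger)
Pakaiu: *rumafeg
  rumafeg → rumafek   [final devoicing]
  rumafek → rumafik   [vowel merger]
  rumafik (rule 3 does not apply)
  giving Pakaiu rumafik.
No other proto-form is consistent with every reflex, so the reconstruction is *rumafeg.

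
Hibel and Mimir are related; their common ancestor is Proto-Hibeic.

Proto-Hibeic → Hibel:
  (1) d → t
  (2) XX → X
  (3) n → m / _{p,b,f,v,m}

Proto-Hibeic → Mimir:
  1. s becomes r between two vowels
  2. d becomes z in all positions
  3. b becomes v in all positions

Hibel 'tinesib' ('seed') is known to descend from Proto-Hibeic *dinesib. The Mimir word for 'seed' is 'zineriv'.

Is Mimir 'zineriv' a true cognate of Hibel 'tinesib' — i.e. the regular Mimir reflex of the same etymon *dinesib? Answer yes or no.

Derive the expected Mimir reflex of *dinesib:
Mimir: start from *dinesib.
  rule 1 (rhotacism): dinesib → dinerib
  rule 2 (unconditioned shift): dinerib → zinerib
  rule 3 (unconditioned shift): zinerib → zineriv
  ⇒ Mimir zineriv
Mimir 'zineriv' matches the regular reflex exactly, so the pair is cognate.

yes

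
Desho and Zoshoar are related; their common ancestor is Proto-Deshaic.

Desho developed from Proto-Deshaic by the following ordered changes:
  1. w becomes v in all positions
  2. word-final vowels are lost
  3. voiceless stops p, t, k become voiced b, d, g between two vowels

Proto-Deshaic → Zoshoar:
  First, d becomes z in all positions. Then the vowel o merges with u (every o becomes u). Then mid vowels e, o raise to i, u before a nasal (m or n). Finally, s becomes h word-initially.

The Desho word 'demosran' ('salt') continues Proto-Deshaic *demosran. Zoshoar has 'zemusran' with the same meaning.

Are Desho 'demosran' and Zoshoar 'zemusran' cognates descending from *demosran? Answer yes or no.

no

Derive the expected Zoshoar reflex of *demosran:
Zoshoar: *demosran > zemosran > zemusran > zimusran  (by unconditioned shift, vowel merger, pre-nasal raising)
The regular Zoshoar reflex would be 'zimusran', but the attested form is 'zemusran'. The correspondence is irregular, so they are not cognates (the Zoshoar form has a different source).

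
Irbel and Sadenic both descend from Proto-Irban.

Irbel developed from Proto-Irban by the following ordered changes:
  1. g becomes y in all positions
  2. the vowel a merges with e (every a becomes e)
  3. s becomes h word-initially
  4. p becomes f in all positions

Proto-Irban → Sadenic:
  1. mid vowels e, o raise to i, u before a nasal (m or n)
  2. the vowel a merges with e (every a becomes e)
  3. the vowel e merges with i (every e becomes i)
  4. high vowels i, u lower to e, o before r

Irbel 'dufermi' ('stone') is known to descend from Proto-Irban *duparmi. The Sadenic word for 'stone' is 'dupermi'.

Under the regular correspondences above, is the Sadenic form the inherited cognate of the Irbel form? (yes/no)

yes

Derive the expected Sadenic reflex of *duparmi:
Sadenic: *duparmi
  duparmi (rule 1 does not apply)
  duparmi → dupermi   [vowel merger]
  dupermi → dupirmi   [vowel merger]
  dupirmi → dupermi   [pre-rhotic lowering]
  giving Sadenic dupermi.
Sadenic 'dupermi' matches the regular reflex exactly, so the pair is cognate.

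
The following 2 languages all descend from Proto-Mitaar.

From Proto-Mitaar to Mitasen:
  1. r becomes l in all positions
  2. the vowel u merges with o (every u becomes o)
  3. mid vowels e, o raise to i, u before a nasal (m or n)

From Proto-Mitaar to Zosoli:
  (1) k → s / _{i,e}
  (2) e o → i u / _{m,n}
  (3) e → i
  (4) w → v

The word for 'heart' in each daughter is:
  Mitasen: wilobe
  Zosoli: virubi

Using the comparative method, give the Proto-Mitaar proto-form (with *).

*wirube

Position 6: Mitasen has e, Zosoli has i. Mitasen preserves e here (none of its changes turn any other segment into e), so the proto-segment is *e.
Position 3: Mitasen has l, Zosoli has r. Zosoli preserves r here (none of its changes turn any other segment into r), so the proto-segment is *r.
Position 1: Mitasen has w, Zosoli has v. Mitasen preserves w here (none of its changes turn any other segment into w), so the proto-segment is *w.
Verify the candidate proto-form against each daughter:
Mitasen: start from *wirube.
  rule 1 (unconditioned shift): wirube → wilube
  rule 2 (vowel merger): wilube → wilobe
  rule 3: no change — wilobe
  ⇒ Mitasen wilobe
Zosoli: start from *wirube.
  rule 1: no change — wirube
  rule 2: no change — wirube
  rule 3 (vowel merger): wirube → wirubi
  rule 4 (unconditioned shift): wirubi → virubi
  ⇒ Zosoli virubi
No other proto-form is consistent with every reflex, so the reconstruction is *wirube.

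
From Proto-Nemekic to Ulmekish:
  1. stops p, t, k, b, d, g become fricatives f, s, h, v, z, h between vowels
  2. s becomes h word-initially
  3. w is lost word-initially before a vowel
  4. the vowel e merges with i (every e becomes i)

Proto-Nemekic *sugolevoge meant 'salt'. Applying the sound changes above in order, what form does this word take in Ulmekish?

Ulmekish: start from *sugolevoge.
  rule 1 (intervocalic lenition): sugolevoge → suholevohe
  rule 2 (debuccalisation): suholevohe → huholevohe
  rule 3: no change — huholevohe
  rule 4 (vowel merger): huholevohe → huholivohi
  ⇒ Ulmekish huholivohi

huholivohi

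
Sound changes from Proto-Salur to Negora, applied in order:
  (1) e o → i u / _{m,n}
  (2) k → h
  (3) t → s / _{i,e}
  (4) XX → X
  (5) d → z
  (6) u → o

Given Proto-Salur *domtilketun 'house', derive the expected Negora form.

Negora: *domtilketun
  domtilketun → dumtilketun   [pre-nasal raising]
  dumtilketun → dumtilhetun   [unconditioned shift]
  dumtilhetun → dumsilhetun   [palatalisation]
  dumsilhetun (rule 4 does not apply)
  dumsilhetun → zumsilhetun   [unconditioned shift]
  zumsilhetun → zomsilheton   [vowel merger]
  giving Negora zomsilheton.

zomsilheton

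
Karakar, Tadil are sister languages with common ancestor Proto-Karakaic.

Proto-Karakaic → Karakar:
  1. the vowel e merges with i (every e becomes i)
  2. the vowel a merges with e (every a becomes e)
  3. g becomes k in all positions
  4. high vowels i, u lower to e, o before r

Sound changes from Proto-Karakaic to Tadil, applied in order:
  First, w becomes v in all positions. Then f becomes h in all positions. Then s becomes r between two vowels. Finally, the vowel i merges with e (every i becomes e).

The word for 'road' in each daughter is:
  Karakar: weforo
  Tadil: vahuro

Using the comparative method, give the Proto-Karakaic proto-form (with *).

Position 3: Karakar has f, Tadil has h. Karakar preserves f here (none of its changes turn any other segment into f), so the proto-segment is *f.
Position 2: Karakar has e, Tadil has a. Tadil preserves a here (none of its changes turn any other segment into a), so the proto-segment is *a.
This points to *wafuro. Verify forward in each daughter:
Karakar: *wafuro > wefuro > weforo  (by vowel merger, pre-rhotic lowering)
Tadil: *wafuro > vafuro > vahuro  (by unconditioned shift, unconditioned shift)
No other proto-form is consistent with every reflex, so the reconstruction is *wafuro.

*wafuro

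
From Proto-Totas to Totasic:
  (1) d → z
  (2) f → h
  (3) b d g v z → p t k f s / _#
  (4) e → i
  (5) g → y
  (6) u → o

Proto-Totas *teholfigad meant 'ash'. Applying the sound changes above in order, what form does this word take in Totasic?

tiholhiyas

Totasic: start from *teholfigad.
  rule 1 (unconditioned shift): teholfigad → teholfigaz
  rule 2 (unconditioned shift): teholfigaz → teholhigaz
  rule 3 (final devoicing): teholhigaz → teholhigas
  rule 4 (vowel merger): teholhigas → tiholhigas
  rule 5 (unconditioned shift): tiholhigas → tiholhiyas
  rule 6: no change — tiholhiyas
  ⇒ Totasic tiholhiyas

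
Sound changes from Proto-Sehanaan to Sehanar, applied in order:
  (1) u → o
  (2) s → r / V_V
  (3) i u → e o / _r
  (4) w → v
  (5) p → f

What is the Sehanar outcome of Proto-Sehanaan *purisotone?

forerotone

Sehanar: *purisotone > porisotone > porirotone > porerotone > forerotone  (by vowel merger, rhotacism, pre-rhotic lowering, unconditioned shift)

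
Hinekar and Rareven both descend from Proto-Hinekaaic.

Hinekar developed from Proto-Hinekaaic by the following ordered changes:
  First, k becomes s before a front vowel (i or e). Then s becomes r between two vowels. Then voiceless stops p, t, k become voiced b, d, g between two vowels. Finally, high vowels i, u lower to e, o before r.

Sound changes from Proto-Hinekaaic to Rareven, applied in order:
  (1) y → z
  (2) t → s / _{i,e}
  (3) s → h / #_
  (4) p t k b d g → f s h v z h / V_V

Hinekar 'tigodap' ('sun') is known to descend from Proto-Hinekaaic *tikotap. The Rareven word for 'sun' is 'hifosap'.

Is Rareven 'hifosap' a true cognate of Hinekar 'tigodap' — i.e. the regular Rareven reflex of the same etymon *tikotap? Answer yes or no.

Derive the expected Rareven reflex of *tikotap:
Rareven: *tikotap > sikotap > hikotap > hihosap  (by palatalisation, debuccalisation, intervocalic lenition)
The regular Rareven reflex would be 'hihosap', but the attested form is 'hifosap'. The correspondence is irregular, so they are not cognates (the Rareven form has a different source).

no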